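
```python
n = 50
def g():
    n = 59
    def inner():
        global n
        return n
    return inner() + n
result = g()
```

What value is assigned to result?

Step 1: Global n = 50. g() shadows with local n = 59.
Step 2: inner() uses global keyword, so inner() returns global n = 50.
Step 3: g() returns 50 + 59 = 109

The answer is 109.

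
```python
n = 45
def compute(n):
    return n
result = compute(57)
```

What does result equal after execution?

Step 1: Global n = 45.
Step 2: compute(57) takes parameter n = 57, which shadows the global.
Step 3: result = 57

The answer is 57.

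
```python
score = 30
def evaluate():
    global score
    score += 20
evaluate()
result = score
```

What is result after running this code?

Step 1: score = 30 globally.
Step 2: evaluate() modifies global score: score += 20 = 50.
Step 3: result = 50

The answer is 50.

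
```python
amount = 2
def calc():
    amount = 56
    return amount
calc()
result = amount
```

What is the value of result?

Step 1: Global amount = 2.
Step 2: calc() creates local amount = 56 (shadow, not modification).
Step 3: After calc() returns, global amount is unchanged. result = 2

The answer is 2.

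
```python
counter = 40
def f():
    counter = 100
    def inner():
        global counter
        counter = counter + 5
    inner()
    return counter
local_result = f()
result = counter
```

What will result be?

Step 1: Global counter = 40. f() creates local counter = 100.
Step 2: inner() declares global counter and adds 5: global counter = 40 + 5 = 45.
Step 3: f() returns its local counter = 100 (unaffected by inner).
Step 4: result = global counter = 45

The answer is 45.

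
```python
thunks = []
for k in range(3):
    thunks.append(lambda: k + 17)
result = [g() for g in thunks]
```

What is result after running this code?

Step 1: All lambdas capture k by reference. After the loop, k = 2.
Step 2: Each call returns 2 + 17 = 19.
Step 3: result = [19, 19, 19]

The answer is [19, 19, 19].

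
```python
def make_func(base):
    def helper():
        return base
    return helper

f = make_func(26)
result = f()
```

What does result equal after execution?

Step 1: make_func(26) creates closure capturing base = 26.
Step 2: f() returns the captured base = 26.
Step 3: result = 26

The answer is 26.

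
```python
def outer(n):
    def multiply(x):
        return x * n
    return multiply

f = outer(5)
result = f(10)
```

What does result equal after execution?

Step 1: outer(5) returns multiply closure with n = 5.
Step 2: f(10) computes 10 * 5 = 50.
Step 3: result = 50

The answer is 50.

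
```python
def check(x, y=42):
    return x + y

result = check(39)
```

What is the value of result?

Step 1: check(39) uses default y = 42.
Step 2: Returns 39 + 42 = 81.
Step 3: result = 81

The answer is 81.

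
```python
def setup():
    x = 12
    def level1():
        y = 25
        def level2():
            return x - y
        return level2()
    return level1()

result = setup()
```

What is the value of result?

Step 1: x = 12 in setup. y = 25 in level1.
Step 2: level2() reads x = 12 and y = 25 from enclosing scopes.
Step 3: result = 12 - 25 = -13

The answer is -13.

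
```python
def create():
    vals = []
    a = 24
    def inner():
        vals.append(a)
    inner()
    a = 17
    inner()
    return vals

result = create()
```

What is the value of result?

Step 1: a = 24. inner() appends current a to vals.
Step 2: First inner(): appends 24. Then a = 17.
Step 3: Second inner(): appends 17 (closure sees updated a). result = [24, 17]

The answer is [24, 17].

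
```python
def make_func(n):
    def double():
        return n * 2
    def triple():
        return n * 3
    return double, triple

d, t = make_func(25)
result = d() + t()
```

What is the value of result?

Step 1: Both closures capture the same n = 25.
Step 2: d() = 25 * 2 = 50, t() = 25 * 3 = 75.
Step 3: result = 50 + 75 = 125

The answer is 125.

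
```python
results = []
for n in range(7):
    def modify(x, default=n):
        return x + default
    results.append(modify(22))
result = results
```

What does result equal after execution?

Step 1: Default argument default=n is evaluated at function definition time.
Step 2: Each iteration creates modify with default = current n value.
Step 3: modify(22) returns 22 + default. results = [22, 23, 24, 25, 26, 27, 28]

The answer is [22, 23, 24, 25, 26, 27, 28].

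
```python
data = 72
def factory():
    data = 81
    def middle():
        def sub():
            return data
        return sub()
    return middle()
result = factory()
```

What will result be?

Step 1: factory() defines data = 81. middle() and sub() have no local data.
Step 2: sub() checks local (none), enclosing middle() (none), enclosing factory() and finds data = 81.
Step 3: result = 81

The answer is 81.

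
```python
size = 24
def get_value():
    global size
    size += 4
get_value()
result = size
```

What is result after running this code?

Step 1: size = 24 globally.
Step 2: get_value() modifies global size: size += 4 = 28.
Step 3: result = 28

The answer is 28.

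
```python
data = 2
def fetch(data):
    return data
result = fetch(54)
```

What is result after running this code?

Step 1: Global data = 2.
Step 2: fetch(54) takes parameter data = 54, which shadows the global.
Step 3: result = 54

The answer is 54.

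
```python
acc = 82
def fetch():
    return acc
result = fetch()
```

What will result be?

Step 1: acc = 82 is defined in the global scope.
Step 2: fetch() looks up acc. No local acc exists, so Python checks the global scope via LEGB rule and finds acc = 82.
Step 3: result = 82

The answer is 82.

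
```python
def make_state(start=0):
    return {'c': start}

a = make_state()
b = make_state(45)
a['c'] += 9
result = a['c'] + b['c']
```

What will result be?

Step 1: make_state() returns a new dict each call (immutable default 0).
Step 2: a = {'c': 0}, b = {'c': 45}.
Step 3: a['c'] += 9 = 9. result = 9 + 45 = 54

The answer is 54.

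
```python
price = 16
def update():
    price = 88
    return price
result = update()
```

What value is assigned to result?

Step 1: Global price = 16.
Step 2: update() creates local price = 88, shadowing the global.
Step 3: Returns local price = 88. result = 88

The answer is 88.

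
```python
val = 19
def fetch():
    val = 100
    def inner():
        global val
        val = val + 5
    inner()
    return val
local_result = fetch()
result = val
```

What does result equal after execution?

Step 1: Global val = 19. fetch() creates local val = 100.
Step 2: inner() declares global val and adds 5: global val = 19 + 5 = 24.
Step 3: fetch() returns its local val = 100 (unaffected by inner).
Step 4: result = global val = 24

The answer is 24.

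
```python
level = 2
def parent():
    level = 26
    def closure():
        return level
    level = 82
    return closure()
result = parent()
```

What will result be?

Step 1: parent() sets level = 26, then later level = 82.
Step 2: closure() is called after level is reassigned to 82. Closures capture variables by reference, not by value.
Step 3: result = 82

The answer is 82.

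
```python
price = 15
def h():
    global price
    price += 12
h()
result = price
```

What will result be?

Step 1: price = 15 globally.
Step 2: h() modifies global price: price += 12 = 27.
Step 3: result = 27

The answer is 27.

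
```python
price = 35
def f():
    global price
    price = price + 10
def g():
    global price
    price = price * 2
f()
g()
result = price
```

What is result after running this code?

Step 1: price = 35.
Step 2: f() adds 10: price = 35 + 10 = 45.
Step 3: g() doubles: price = 45 * 2 = 90.
Step 4: result = 90

The answer is 90.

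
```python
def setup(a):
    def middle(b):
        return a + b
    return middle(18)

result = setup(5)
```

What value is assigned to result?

Step 1: setup(5) passes a = 5.
Step 2: middle(18) has b = 18, reads a = 5 from enclosing.
Step 3: result = 5 + 18 = 23

The answer is 23.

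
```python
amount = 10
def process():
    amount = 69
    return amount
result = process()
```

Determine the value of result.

Step 1: Global amount = 10.
Step 2: process() creates local amount = 69, shadowing the global.
Step 3: Returns local amount = 69. result = 69

The answer is 69.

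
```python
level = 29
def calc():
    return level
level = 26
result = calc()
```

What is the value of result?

Step 1: level is first set to 29, then reassigned to 26.
Step 2: calc() is called after the reassignment, so it looks up the current global level = 26.
Step 3: result = 26

The answer is 26.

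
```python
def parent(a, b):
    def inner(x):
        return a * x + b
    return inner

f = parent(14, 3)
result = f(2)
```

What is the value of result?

Step 1: parent(14, 3) captures a = 14, b = 3.
Step 2: f(2) computes 14 * 2 + 3 = 31.
Step 3: result = 31

The answer is 31.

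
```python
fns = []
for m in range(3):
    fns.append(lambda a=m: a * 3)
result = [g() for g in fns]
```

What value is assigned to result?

Step 1: Default arg a=m captures m at each iteration.
Step 2: fns[k] has a defaulting to k, returns k * 3.
Step 3: result = [0, 3, 6]

The answer is [0, 3, 6].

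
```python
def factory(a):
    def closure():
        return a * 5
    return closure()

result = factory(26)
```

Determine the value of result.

Step 1: factory(26) binds parameter a = 26.
Step 2: closure() accesses a = 26 from enclosing scope.
Step 3: result = 26 * 5 = 130

The answer is 130.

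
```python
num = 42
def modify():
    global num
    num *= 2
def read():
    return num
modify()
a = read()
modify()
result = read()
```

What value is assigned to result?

Step 1: num = 42.
Step 2: First modify(): num = 42 * 2 = 84.
Step 3: Second modify(): num = 84 * 2 = 168.
Step 4: read() returns 168

The answer is 168.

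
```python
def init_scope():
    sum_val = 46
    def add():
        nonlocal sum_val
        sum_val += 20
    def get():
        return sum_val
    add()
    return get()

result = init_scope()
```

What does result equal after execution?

Step 1: sum_val = 46. add() modifies it via nonlocal, get() reads it.
Step 2: add() makes sum_val = 46 + 20 = 66.
Step 3: get() returns 66. result = 66

The answer is 66.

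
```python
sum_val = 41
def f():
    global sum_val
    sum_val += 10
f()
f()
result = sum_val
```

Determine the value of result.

Step 1: sum_val = 41.
Step 2: First f(): sum_val = 41 + 10 = 51.
Step 3: Second f(): sum_val = 51 + 10 = 61. result = 61

The answer is 61.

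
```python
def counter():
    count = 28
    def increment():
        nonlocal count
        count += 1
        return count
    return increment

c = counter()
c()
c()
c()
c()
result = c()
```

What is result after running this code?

Step 1: counter() creates closure with count = 28.
Step 2: Each c() call increments count via nonlocal. After 5 calls: 28 + 5 = 33.
Step 3: result = 33

The answer is 33.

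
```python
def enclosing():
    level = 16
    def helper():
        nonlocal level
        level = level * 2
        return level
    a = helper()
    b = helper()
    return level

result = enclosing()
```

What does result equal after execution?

Step 1: level starts at 16.
Step 2: First helper(): level = 16 * 2 = 32.
Step 3: Second helper(): level = 32 * 2 = 64.
Step 4: result = 64

The answer is 64.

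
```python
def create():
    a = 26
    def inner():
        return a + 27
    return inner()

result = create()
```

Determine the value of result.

Step 1: create() defines a = 26.
Step 2: inner() reads a = 26 from enclosing scope, returns 26 + 27 = 53.
Step 3: result = 53

The answer is 53.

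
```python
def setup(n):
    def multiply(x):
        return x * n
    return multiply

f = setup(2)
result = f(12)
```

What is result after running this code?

Step 1: setup(2) returns multiply closure with n = 2.
Step 2: f(12) computes 12 * 2 = 24.
Step 3: result = 24

The answer is 24.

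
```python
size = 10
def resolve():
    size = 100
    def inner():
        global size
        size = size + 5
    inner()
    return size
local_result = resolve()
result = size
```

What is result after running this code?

Step 1: Global size = 10. resolve() creates local size = 100.
Step 2: inner() declares global size and adds 5: global size = 10 + 5 = 15.
Step 3: resolve() returns its local size = 100 (unaffected by inner).
Step 4: result = global size = 15

The answer is 15.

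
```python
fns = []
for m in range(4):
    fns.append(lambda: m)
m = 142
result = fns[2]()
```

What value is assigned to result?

Step 1: Lambdas capture the variable m by reference, not by value.
Step 2: After the loop, m is reassigned to 142.
Step 3: fns[2]() looks up the current m = 142. result = 142

The answer is 142.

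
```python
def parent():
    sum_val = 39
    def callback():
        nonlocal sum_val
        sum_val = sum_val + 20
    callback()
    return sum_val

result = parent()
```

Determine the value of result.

Step 1: parent() sets sum_val = 39.
Step 2: callback() uses nonlocal to modify sum_val in parent's scope: sum_val = 39 + 20 = 59.
Step 3: parent() returns the modified sum_val = 59

The answer is 59.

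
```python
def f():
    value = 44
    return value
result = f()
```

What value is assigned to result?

Step 1: f() defines value = 44 in its local scope.
Step 2: return value finds the local variable value = 44.
Step 3: result = 44

The answer is 44.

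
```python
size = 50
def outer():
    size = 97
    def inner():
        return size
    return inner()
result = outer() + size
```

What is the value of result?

Step 1: Global size = 50. outer() shadows with size = 97.
Step 2: inner() returns enclosing size = 97. outer() = 97.
Step 3: result = 97 + global size (50) = 147

The answer is 147.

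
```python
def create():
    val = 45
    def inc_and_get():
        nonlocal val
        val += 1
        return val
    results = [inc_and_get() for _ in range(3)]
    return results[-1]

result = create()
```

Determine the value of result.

Step 1: val = 45.
Step 2: Three calls to inc_and_get(), each adding 1.
Step 3: Last value = 45 + 1 * 3 = 48

The answer is 48.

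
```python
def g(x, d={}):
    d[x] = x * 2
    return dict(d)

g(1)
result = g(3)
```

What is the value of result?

Step 1: Mutable default dict is shared across calls.
Step 2: First call adds 1: 2. Second call adds 3: 6.
Step 3: result = {1: 2, 3: 6}

The answer is {1: 2, 3: 6}.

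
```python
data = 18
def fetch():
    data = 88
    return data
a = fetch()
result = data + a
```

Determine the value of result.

Step 1: Global data = 18. fetch() returns local data = 88.
Step 2: a = 88. Global data still = 18.
Step 3: result = 18 + 88 = 106

The answer is 106.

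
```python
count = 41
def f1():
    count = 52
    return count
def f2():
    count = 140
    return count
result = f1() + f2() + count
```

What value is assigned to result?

Step 1: Each function shadows global count with its own local.
Step 2: f1() returns 52, f2() returns 140.
Step 3: Global count = 41 is unchanged. result = 52 + 140 + 41 = 233

The answer is 233.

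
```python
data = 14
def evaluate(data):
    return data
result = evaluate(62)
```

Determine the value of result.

Step 1: Global data = 14.
Step 2: evaluate(62) takes parameter data = 62, which shadows the global.
Step 3: result = 62

The answer is 62.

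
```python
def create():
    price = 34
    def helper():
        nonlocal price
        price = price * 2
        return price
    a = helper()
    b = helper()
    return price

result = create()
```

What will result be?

Step 1: price starts at 34.
Step 2: First helper(): price = 34 * 2 = 68.
Step 3: Second helper(): price = 68 * 2 = 136.
Step 4: result = 136

The answer is 136.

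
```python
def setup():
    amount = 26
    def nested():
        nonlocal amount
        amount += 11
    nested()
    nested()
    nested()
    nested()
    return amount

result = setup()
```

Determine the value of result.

Step 1: amount starts at 26.
Step 2: nested() is called 4 times, each adding 11.
Step 3: amount = 26 + 11 * 4 = 70

The answer is 70.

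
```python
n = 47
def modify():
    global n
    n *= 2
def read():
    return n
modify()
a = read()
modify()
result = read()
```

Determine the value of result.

Step 1: n = 47.
Step 2: First modify(): n = 47 * 2 = 94.
Step 3: Second modify(): n = 94 * 2 = 188.
Step 4: read() returns 188

The answer is 188.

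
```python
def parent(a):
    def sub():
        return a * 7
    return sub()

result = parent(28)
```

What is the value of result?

Step 1: parent(28) binds parameter a = 28.
Step 2: sub() accesses a = 28 from enclosing scope.
Step 3: result = 28 * 7 = 196

The answer is 196.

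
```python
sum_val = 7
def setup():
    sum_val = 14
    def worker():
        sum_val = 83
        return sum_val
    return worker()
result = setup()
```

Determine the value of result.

Step 1: Three scopes define sum_val: global (7), setup (14), worker (83).
Step 2: worker() has its own local sum_val = 83, which shadows both enclosing and global.
Step 3: result = 83 (local wins in LEGB)

The answer is 83.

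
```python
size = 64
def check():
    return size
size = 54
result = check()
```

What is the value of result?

Step 1: size is first set to 64, then reassigned to 54.
Step 2: check() is called after the reassignment, so it looks up the current global size = 54.
Step 3: result = 54

The answer is 54.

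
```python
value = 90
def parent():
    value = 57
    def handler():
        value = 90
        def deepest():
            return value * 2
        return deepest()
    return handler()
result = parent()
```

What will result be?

Step 1: deepest() looks up value through LEGB: not local, finds value = 90 in enclosing handler().
Step 2: Returns 90 * 2 = 180.
Step 3: result = 180

The answer is 180.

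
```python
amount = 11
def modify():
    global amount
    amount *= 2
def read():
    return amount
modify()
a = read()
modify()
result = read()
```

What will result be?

Step 1: amount = 11.
Step 2: First modify(): amount = 11 * 2 = 22.
Step 3: Second modify(): amount = 22 * 2 = 44.
Step 4: read() returns 44

The answer is 44.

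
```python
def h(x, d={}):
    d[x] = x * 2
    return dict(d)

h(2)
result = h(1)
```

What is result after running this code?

Step 1: Mutable default dict is shared across calls.
Step 2: First call adds 2: 4. Second call adds 1: 2.
Step 3: result = {2: 4, 1: 2}

The answer is {2: 4, 1: 2}.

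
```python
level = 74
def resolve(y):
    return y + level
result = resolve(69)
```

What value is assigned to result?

Step 1: level = 74 is defined globally.
Step 2: resolve(69) uses parameter y = 69 and looks up level from global scope = 74.
Step 3: result = 69 + 74 = 143

The answer is 143.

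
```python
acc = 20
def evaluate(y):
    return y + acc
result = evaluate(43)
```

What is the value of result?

Step 1: acc = 20 is defined globally.
Step 2: evaluate(43) uses parameter y = 43 and looks up acc from global scope = 20.
Step 3: result = 43 + 20 = 63

The answer is 63.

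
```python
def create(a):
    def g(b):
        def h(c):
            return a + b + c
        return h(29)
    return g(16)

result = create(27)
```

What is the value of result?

Step 1: a = 27, b = 16, c = 29 across three nested scopes.
Step 2: h() accesses all three via LEGB rule.
Step 3: result = 27 + 16 + 29 = 72

The answer is 72.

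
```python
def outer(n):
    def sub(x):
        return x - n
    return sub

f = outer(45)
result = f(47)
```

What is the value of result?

Step 1: outer(45) creates a closure capturing n = 45.
Step 2: f(47) computes 47 - 45 = 2.
Step 3: result = 2

The answer is 2.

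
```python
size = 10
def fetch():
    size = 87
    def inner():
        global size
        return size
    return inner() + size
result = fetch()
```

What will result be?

Step 1: Global size = 10. fetch() shadows with local size = 87.
Step 2: inner() uses global keyword, so inner() returns global size = 10.
Step 3: fetch() returns 10 + 87 = 97

The answer is 97.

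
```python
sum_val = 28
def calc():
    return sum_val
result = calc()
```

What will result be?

Step 1: sum_val = 28 is defined in the global scope.
Step 2: calc() looks up sum_val. No local sum_val exists, so Python checks the global scope via LEGB rule and finds sum_val = 28.
Step 3: result = 28

The answer is 28.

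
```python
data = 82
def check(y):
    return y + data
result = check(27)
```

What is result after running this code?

Step 1: data = 82 is defined globally.
Step 2: check(27) uses parameter y = 27 and looks up data from global scope = 82.
Step 3: result = 27 + 82 = 109

The answer is 109.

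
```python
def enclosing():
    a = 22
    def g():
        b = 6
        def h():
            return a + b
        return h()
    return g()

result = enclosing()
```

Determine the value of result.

Step 1: enclosing() defines a = 22. g() defines b = 6.
Step 2: h() accesses both from enclosing scopes: a = 22, b = 6.
Step 3: result = 22 + 6 = 28

The answer is 28.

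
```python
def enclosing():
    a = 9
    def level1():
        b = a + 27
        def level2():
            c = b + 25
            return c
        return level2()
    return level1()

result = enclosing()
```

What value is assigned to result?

Step 1: a = 9. b = a + 27 = 36.
Step 2: c = b + 25 = 36 + 25 = 61.
Step 3: result = 61

The answer is 61.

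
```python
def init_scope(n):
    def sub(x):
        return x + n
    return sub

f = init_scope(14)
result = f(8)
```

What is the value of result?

Step 1: init_scope(14) creates a closure that captures n = 14.
Step 2: f(8) calls the closure with x = 8, returning 8 + 14 = 22.
Step 3: result = 22

The answer is 22.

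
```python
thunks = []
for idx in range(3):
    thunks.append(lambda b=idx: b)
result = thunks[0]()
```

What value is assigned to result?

Step 1: Default argument b=idx captures idx's value at each iteration.
Step 2: thunks[0] captured b = 0 when idx was 0.
Step 3: result = 0

The answer is 0.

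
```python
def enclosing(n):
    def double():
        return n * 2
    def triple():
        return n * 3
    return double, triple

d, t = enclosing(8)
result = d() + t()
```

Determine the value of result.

Step 1: Both closures capture the same n = 8.
Step 2: d() = 8 * 2 = 16, t() = 8 * 3 = 24.
Step 3: result = 16 + 24 = 40

The answer is 40.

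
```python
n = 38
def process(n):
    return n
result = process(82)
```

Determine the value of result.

Step 1: Global n = 38.
Step 2: process(82) takes parameter n = 82, which shadows the global.
Step 3: result = 82

The answer is 82.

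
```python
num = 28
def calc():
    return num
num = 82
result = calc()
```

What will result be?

Step 1: num is first set to 28, then reassigned to 82.
Step 2: calc() is called after the reassignment, so it looks up the current global num = 82.
Step 3: result = 82

The answer is 82.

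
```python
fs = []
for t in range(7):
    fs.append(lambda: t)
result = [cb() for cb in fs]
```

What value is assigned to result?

Step 1: All 7 lambdas share the same variable t.
Step 2: After the loop, t = 6.
Step 3: Each call returns 6. result = [6, 6, 6, 6, 6, 6, 6]

The answer is [6, 6, 6, 6, 6, 6, 6].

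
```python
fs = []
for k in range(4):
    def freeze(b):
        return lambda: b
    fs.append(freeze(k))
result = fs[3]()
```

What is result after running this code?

Step 1: freeze(k) creates a new scope capturing b = k at call time.
Step 2: fs[3] = freeze(3), so its lambda captures b = 3.
Step 3: result = 3 (closure factory fixes late binding)

The answer is 3.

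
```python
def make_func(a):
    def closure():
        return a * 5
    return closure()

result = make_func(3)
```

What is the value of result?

Step 1: make_func(3) binds parameter a = 3.
Step 2: closure() accesses a = 3 from enclosing scope.
Step 3: result = 3 * 5 = 15

The answer is 15.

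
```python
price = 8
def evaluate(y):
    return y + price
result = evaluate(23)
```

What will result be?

Step 1: price = 8 is defined globally.
Step 2: evaluate(23) uses parameter y = 23 and looks up price from global scope = 8.
Step 3: result = 23 + 8 = 31

The answer is 31.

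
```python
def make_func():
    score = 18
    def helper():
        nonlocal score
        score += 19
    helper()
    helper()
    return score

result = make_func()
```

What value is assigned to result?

Step 1: score starts at 18.
Step 2: helper() is called 2 times, each adding 19.
Step 3: score = 18 + 19 * 2 = 56

The answer is 56.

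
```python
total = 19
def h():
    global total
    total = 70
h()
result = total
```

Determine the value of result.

Step 1: total = 19 globally.
Step 2: h() declares global total and sets it to 70.
Step 3: After h(), global total = 70. result = 70

The answer is 70.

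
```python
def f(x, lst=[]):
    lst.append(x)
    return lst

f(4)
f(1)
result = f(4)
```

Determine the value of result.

Step 1: Mutable default argument gotcha! The list [] is created once.
Step 2: Each call appends to the SAME list: [4], [4, 1], [4, 1, 4].
Step 3: result = [4, 1, 4]

The answer is [4, 1, 4].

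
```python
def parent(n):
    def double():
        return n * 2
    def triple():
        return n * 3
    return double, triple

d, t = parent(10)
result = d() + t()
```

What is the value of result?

Step 1: Both closures capture the same n = 10.
Step 2: d() = 10 * 2 = 20, t() = 10 * 3 = 30.
Step 3: result = 20 + 30 = 50

The answer is 50.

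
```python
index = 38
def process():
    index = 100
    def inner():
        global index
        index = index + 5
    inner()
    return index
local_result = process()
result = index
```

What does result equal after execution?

Step 1: Global index = 38. process() creates local index = 100.
Step 2: inner() declares global index and adds 5: global index = 38 + 5 = 43.
Step 3: process() returns its local index = 100 (unaffected by inner).
Step 4: result = global index = 43

The answer is 43.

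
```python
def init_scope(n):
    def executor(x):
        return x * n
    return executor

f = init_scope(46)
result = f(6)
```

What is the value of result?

Step 1: init_scope(46) creates a closure capturing n = 46.
Step 2: f(6) computes 6 * 46 = 276.
Step 3: result = 276

The answer is 276.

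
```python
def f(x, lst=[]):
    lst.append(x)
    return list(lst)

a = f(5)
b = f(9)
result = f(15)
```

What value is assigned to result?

Step 1: Default list is shared. list() creates copies for return values.
Step 2: Internal list grows: [5] -> [5, 9] -> [5, 9, 15].
Step 3: result = [5, 9, 15]

The answer is [5, 9, 15].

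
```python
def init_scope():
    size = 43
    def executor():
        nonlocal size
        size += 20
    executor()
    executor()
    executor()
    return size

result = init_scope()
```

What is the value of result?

Step 1: size starts at 43.
Step 2: executor() is called 3 times, each adding 20.
Step 3: size = 43 + 20 * 3 = 103

The answer is 103.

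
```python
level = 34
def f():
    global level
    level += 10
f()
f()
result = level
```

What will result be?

Step 1: level = 34.
Step 2: First f(): level = 34 + 10 = 44.
Step 3: Second f(): level = 44 + 10 = 54. result = 54

The answer is 54.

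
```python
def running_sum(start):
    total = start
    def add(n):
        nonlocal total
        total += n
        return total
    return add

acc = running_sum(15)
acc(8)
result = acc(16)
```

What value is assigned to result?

Step 1: running_sum(15) creates closure with total = 15.
Step 2: First acc(8): total = 15 + 8 = 23.
Step 3: Second acc(16): total = 23 + 16 = 39. result = 39

The answer is 39.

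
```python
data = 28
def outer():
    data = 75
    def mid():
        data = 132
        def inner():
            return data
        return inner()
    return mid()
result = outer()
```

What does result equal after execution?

Step 1: Three levels of shadowing: global 28, outer 75, mid 132.
Step 2: inner() finds data = 132 in enclosing mid() scope.
Step 3: result = 132

The answer is 132.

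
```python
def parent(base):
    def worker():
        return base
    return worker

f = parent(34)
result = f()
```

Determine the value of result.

Step 1: parent(34) creates closure capturing base = 34.
Step 2: f() returns the captured base = 34.
Step 3: result = 34

The answer is 34.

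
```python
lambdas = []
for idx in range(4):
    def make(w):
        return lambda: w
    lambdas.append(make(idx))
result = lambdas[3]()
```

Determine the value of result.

Step 1: make(idx) creates a new scope capturing w = idx at call time.
Step 2: lambdas[3] = make(3), so its lambda captures w = 3.
Step 3: result = 3 (closure factory fixes late binding)

The answer is 3.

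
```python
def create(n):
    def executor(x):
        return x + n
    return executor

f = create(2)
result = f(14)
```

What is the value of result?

Step 1: create(2) creates a closure that captures n = 2.
Step 2: f(14) calls the closure with x = 14, returning 14 + 2 = 16.
Step 3: result = 16

The answer is 16.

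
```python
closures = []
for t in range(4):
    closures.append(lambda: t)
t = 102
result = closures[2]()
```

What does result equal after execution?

Step 1: Lambdas capture the variable t by reference, not by value.
Step 2: After the loop, t is reassigned to 102.
Step 3: closures[2]() looks up the current t = 102. result = 102

The answer is 102.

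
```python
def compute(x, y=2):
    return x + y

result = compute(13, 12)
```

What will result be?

Step 1: compute(13, 12) overrides default y with 12.
Step 2: Returns 13 + 12 = 25.
Step 3: result = 25

The answer is 25.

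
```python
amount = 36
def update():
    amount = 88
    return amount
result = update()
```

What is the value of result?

Step 1: Global amount = 36.
Step 2: update() creates local amount = 88, shadowing the global.
Step 3: Returns local amount = 88. result = 88

The answer is 88.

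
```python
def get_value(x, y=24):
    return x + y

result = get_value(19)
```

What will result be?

Step 1: get_value(19) uses default y = 24.
Step 2: Returns 19 + 24 = 43.
Step 3: result = 43

The answer is 43.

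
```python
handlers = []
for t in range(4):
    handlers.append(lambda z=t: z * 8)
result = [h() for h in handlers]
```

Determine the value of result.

Step 1: Default arg z=t captures t at each iteration.
Step 2: handlers[k] has z defaulting to k, returns k * 8.
Step 3: result = [0, 8, 16, 24]

The answer is [0, 8, 16, 24].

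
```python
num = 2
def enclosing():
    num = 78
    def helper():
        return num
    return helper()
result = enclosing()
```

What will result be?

Step 1: num = 2 globally, but enclosing() defines num = 78 locally.
Step 2: helper() looks up num. Not in local scope, so checks enclosing scope (enclosing) and finds num = 78.
Step 3: result = 78

The answer is 78.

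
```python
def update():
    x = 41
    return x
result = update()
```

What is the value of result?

Step 1: update() defines x = 41 in its local scope.
Step 2: return x finds the local variable x = 41.
Step 3: result = 41

The answer is 41.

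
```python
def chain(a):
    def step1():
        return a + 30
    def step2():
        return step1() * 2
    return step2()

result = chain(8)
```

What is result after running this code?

Step 1: chain(8) captures a = 8.
Step 2: step2() calls step1() which returns 8 + 30 = 38.
Step 3: step2() returns 38 * 2 = 76

The answer is 76.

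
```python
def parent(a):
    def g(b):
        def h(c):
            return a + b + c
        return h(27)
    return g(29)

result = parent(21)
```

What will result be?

Step 1: a = 21, b = 29, c = 27 across three nested scopes.
Step 2: h() accesses all three via LEGB rule.
Step 3: result = 21 + 29 + 27 = 77

The answer is 77.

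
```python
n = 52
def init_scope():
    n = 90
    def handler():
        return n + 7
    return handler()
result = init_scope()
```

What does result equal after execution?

Step 1: init_scope() shadows global n with n = 90.
Step 2: handler() finds n = 90 in enclosing scope, computes 90 + 7 = 97.
Step 3: result = 97

The answer is 97.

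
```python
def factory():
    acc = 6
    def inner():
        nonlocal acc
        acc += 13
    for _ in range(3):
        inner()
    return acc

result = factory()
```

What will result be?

Step 1: acc = 6.
Step 2: inner() is called 3 times in a loop, each adding 13 via nonlocal.
Step 3: acc = 6 + 13 * 3 = 45

The answer is 45.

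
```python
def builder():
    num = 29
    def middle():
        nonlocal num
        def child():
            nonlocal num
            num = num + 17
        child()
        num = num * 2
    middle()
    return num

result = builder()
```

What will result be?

Step 1: num = 29.
Step 2: child() adds 17: num = 29 + 17 = 46.
Step 3: middle() doubles: num = 46 * 2 = 92.
Step 4: result = 92

The answer is 92.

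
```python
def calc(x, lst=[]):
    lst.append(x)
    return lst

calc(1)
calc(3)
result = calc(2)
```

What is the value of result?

Step 1: Mutable default argument gotcha! The list [] is created once.
Step 2: Each call appends to the SAME list: [1], [1, 3], [1, 3, 2].
Step 3: result = [1, 3, 2]

The answer is [1, 3, 2].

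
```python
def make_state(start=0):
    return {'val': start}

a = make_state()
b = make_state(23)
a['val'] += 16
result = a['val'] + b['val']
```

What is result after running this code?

Step 1: make_state() returns a new dict each call (immutable default 0).
Step 2: a = {'val': 0}, b = {'val': 23}.
Step 3: a['val'] += 16 = 16. result = 16 + 23 = 39

The answer is 39.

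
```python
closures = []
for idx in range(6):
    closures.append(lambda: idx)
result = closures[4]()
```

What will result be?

Step 1: The loop creates 6 lambdas, all referencing the same variable idx.
Step 2: After the loop, idx = 5 (final value).
Step 3: closures[4]() looks up idx at call time and finds 5. This is the late binding gotcha. result = 5

The answer is 5.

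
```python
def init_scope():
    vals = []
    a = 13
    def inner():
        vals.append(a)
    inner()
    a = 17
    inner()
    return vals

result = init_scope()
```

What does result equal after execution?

Step 1: a = 13. inner() appends current a to vals.
Step 2: First inner(): appends 13. Then a = 17.
Step 3: Second inner(): appends 17 (closure sees updated a). result = [13, 17]

The answer is [13, 17].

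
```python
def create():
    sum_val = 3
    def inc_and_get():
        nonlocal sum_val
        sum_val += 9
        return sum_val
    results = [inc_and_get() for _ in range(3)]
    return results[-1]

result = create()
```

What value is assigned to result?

Step 1: sum_val = 3.
Step 2: Three calls to inc_and_get(), each adding 9.
Step 3: Last value = 3 + 9 * 3 = 30

The answer is 30.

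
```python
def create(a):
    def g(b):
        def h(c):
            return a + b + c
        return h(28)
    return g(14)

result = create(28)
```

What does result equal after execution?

Step 1: a = 28, b = 14, c = 28 across three nested scopes.
Step 2: h() accesses all three via LEGB rule.
Step 3: result = 28 + 14 + 28 = 70

The answer is 70.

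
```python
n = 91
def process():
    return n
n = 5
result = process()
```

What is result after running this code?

Step 1: n is first set to 91, then reassigned to 5.
Step 2: process() is called after the reassignment, so it looks up the current global n = 5.
Step 3: result = 5

The answer is 5.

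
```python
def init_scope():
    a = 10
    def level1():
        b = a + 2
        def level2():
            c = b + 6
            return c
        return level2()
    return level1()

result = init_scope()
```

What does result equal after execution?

Step 1: a = 10. b = a + 2 = 12.
Step 2: c = b + 6 = 12 + 6 = 18.
Step 3: result = 18

The answer is 18.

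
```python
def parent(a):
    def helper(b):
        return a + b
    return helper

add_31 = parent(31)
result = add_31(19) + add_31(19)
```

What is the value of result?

Step 1: add_31 captures a = 31.
Step 2: add_31(19) = 31 + 19 = 50, called twice.
Step 3: result = 50 + 50 = 100

The answer is 100.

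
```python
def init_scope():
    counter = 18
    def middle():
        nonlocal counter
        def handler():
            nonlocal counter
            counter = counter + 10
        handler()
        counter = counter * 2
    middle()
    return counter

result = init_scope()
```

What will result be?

Step 1: counter = 18.
Step 2: handler() adds 10: counter = 18 + 10 = 28.
Step 3: middle() doubles: counter = 28 * 2 = 56.
Step 4: result = 56

The answer is 56.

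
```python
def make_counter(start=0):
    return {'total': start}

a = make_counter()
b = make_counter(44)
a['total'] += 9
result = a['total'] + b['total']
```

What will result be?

Step 1: make_counter() returns a new dict each call (immutable default 0).
Step 2: a = {'total': 0}, b = {'total': 44}.
Step 3: a['total'] += 9 = 9. result = 9 + 44 = 53

The answer is 53.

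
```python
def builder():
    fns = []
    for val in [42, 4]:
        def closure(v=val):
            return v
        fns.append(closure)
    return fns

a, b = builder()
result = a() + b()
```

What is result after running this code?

Step 1: Default argument v=val captures val at each iteration.
Step 2: a() returns 42 (captured at first iteration), b() returns 4 (captured at second).
Step 3: result = 42 + 4 = 46

The answer is 46.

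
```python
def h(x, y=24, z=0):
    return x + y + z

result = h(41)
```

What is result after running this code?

Step 1: h(41) uses defaults y = 24, z = 0.
Step 2: Returns 41 + 24 + 0 = 65.
Step 3: result = 65

The answer is 65.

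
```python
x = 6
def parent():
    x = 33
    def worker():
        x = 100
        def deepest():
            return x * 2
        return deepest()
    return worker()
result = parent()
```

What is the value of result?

Step 1: deepest() looks up x through LEGB: not local, finds x = 100 in enclosing worker().
Step 2: Returns 100 * 2 = 200.
Step 3: result = 200

The answer is 200.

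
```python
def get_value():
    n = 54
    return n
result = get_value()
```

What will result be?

Step 1: get_value() defines n = 54 in its local scope.
Step 2: return n finds the local variable n = 54.
Step 3: result = 54

The answer is 54.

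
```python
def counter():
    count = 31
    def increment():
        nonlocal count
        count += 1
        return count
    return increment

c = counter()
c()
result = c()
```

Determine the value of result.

Step 1: counter() creates closure with count = 31.
Step 2: Each c() call increments count via nonlocal. After 2 calls: 31 + 2 = 33.
Step 3: result = 33

The answer is 33.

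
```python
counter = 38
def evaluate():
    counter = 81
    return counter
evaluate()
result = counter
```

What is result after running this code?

Step 1: Global counter = 38.
Step 2: evaluate() creates local counter = 81 (shadow, not modification).
Step 3: After evaluate() returns, global counter is unchanged. result = 38

The answer is 38.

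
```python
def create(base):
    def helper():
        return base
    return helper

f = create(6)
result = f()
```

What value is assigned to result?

Step 1: create(6) creates closure capturing base = 6.
Step 2: f() returns the captured base = 6.
Step 3: result = 6

The answer is 6.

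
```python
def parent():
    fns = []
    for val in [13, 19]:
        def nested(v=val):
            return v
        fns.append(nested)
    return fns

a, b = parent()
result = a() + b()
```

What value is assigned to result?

Step 1: Default argument v=val captures val at each iteration.
Step 2: a() returns 13 (captured at first iteration), b() returns 19 (captured at second).
Step 3: result = 13 + 19 = 32

The answer is 32.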